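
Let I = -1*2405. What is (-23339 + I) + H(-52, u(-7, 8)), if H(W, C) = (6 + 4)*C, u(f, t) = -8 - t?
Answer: -25904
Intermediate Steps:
H(W, C) = 10*C
I = -2405
(-23339 + I) + H(-52, u(-7, 8)) = (-23339 - 2405) + 10*(-8 - 1*8) = -25744 + 10*(-8 - 8) = -25744 + 10*(-16) = -25744 - 160 = -25904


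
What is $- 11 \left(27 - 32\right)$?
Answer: $55$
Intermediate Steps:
$- 11 \left(27 - 32\right) = \left(-11\right) \left(-5\right) = 55$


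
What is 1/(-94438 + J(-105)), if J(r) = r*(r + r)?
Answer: -1/72388 ≈ -1.3814e-5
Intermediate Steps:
J(r) = 2*r² (J(r) = r*(2*r) = 2*r²)
1/(-94438 + J(-105)) = 1/(-94438 + 2*(-105)²) = 1/(-94438 + 2*11025) = 1/(-94438 + 22050) = 1/(-72388) = -1/72388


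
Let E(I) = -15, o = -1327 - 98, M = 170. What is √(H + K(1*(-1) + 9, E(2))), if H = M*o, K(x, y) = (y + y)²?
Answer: 5*I*√9654 ≈ 491.27*I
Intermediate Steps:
o = -1425
K(x, y) = 4*y² (K(x, y) = (2*y)² = 4*y²)
H = -242250 (H = 170*(-1425) = -242250)
√(H + K(1*(-1) + 9, E(2))) = √(-242250 + 4*(-15)²) = √(-242250 + 4*225) = √(-242250 + 900) = √(-241350) = 5*I*√9654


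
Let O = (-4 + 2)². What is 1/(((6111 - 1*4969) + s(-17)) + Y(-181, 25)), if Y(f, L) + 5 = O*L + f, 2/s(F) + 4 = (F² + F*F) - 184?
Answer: 195/205921 ≈ 0.00094697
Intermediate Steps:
s(F) = 2/(-188 + 2*F²) (s(F) = 2/(-4 + ((F² + F*F) - 184)) = 2/(-4 + ((F² + F²) - 184)) = 2/(-4 + (2*F² - 184)) = 2/(-4 + (-184 + 2*F²)) = 2/(-188 + 2*F²))
O = 4 (O = (-2)² = 4)
Y(f, L) = -5 + f + 4*L (Y(f, L) = -5 + (4*L + f) = -5 + (f + 4*L) = -5 + f + 4*L)
1/(((6111 - 1*4969) + s(-17)) + Y(-181, 25)) = 1/(((6111 - 1*4969) + 1/(-94 + (-17)²)) + (-5 - 181 + 4*25)) = 1/(((6111 - 4969) + 1/(-94 + 289)) + (-5 - 181 + 100)) = 1/((1142 + 1/195) - 86) = 1/(222691/195 - 86) = 1/(205921/195) = 195/205921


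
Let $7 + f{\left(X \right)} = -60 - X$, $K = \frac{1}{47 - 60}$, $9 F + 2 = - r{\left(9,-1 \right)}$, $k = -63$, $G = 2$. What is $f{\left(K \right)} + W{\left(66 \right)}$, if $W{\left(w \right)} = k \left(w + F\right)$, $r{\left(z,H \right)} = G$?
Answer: $- \frac{54560}{13} \approx -4196.9$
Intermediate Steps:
$r{\left(z,H \right)} = 2$
$F = - \frac{4}{9}$ ($F = - \frac{2}{9} + \frac{\left(-1\right) 2}{9} = - \frac{2}{9} + \frac{1}{9} \left(-2\right) = - \frac{2}{9} - \frac{2}{9} = - \frac{4}{9} \approx -0.44444$)
$K = - \frac{1}{13}$ ($K = \frac{1}{-13} = - \frac{1}{13} \approx -0.076923$)
$W{\left(w \right)} = 28 - 63 w$ ($W{\left(w \right)} = - 63 \left(w - \frac{4}{9}\right) = - 63 \left(- \frac{4}{9} + w\right) = 28 - 63 w$)
$f{\left(X \right)} = -67 - X$ ($f{\left(X \right)} = -7 - \left(60 + X\right) = -67 - X$)
$f{\left(K \right)} + W{\left(66 \right)} = \left(-67 - - \frac{1}{13}\right) + \left(28 - 4158\right) = \left(-67 + \frac{1}{13}\right) + \left(28 - 4158\right) = - \frac{870}{13} - 4130 = - \frac{54560}{13}$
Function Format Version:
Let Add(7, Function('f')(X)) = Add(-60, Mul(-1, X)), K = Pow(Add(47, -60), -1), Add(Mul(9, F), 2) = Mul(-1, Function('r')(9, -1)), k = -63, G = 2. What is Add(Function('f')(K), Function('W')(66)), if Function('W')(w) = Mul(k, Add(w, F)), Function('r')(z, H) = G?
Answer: Rational(-54560, 13) ≈ -4196.9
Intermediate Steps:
Function('r')(z, H) = 2
F = Rational(-4, 9) (F = Add(Rational(-2, 9), Mul(Rational(1, 9), Mul(-1, 2))) = Add(Rational(-2, 9), Mul(Rational(1, 9), -2)) = Add(Rational(-2, 9), Rational(-2, 9)) = Rational(-4, 9) ≈ -0.44444)
K = Rational(-1, 13) (K = Pow(-13, -1) = Rational(-1, 13) ≈ -0.076923)
Function('W')(w) = Add(28, Mul(-63, w)) (Function('W')(w) = Mul(-63, Add(w, Rational(-4, 9))) = Mul(-63, Add(Rational(-4, 9), w)) = Add(28, Mul(-63, w)))
Function('f')(X) = Add(-67, Mul(-1, X)) (Function('f')(X) = Add(-7, Add(-60, Mul(-1, X))) = Add(-67, Mul(-1, X)))
Add(Function('f')(K), Function('W')(66)) = Add(Add(-67, Mul(-1, Rational(-1, 13))), Add(28, Mul(-63, 66))) = Add(Add(-67, Rational(1, 13)), Add(28, -4158)) = Add(Rational(-870, 13), -4130) = Rational(-54560, 13)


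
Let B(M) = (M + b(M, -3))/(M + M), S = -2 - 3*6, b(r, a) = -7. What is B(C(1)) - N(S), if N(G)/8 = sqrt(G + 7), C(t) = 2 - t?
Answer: -3 - 8*I*sqrt(13) ≈ -3.0 - 28.844*I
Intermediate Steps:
S = -20 (S = -2 - 18 = -20)
N(G) = 8*sqrt(7 + G) (N(G) = 8*sqrt(G + 7) = 8*sqrt(7 + G))
B(M) = (-7 + M)/(2*M) (B(M) = (M - 7)/(M + M) = (-7 + M)/((2*M)) = (-7 + M)*(1/(2*M)) = (-7 + M)/(2*M))
B(C(1)) - N(S) = (-7 + (2 - 1*1))/(2*(2 - 1*1)) - 8*sqrt(7 - 20) = (-7 + (2 - 1))/(2*(2 - 1)) - 8*sqrt(-13) = (1/2)*(-7 + 1)/1 - 8*I*sqrt(13) = (1/2)*1*(-6) - 8*I*sqrt(13) = -3 - 8*I*sqrt(13)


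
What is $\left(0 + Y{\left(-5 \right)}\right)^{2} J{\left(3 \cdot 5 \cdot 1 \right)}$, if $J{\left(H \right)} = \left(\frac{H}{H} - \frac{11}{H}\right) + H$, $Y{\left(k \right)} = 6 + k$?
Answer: $\frac{229}{15} \approx 15.267$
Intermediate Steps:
$J{\left(H \right)} = 1 + H - \frac{11}{H}$ ($J{\left(H \right)} = \left(1 - \frac{11}{H}\right) + H = 1 + H - \frac{11}{H}$)
$\left(0 + Y{\left(-5 \right)}\right)^{2} J{\left(3 \cdot 5 \cdot 1 \right)} = \left(0 + \left(6 - 5\right)\right)^{2} \left(1 + 3 \cdot 5 \cdot 1 - \frac{11}{3 \cdot 5 \cdot 1}\right) = \left(0 + 1\right)^{2} \left(1 + 15 \cdot 1 - \frac{11}{15 \cdot 1}\right) = 1^{2} \left(1 + 15 - \frac{11}{15}\right) = 1 \left(1 + 15 - \frac{11}{15}\right) = 1 \cdot \frac{229}{15} = \frac{229}{15}$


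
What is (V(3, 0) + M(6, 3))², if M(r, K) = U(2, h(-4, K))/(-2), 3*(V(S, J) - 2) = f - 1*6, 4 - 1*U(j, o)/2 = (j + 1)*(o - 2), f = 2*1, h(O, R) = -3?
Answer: 3025/9 ≈ 336.11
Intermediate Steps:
f = 2
U(j, o) = 8 - 2*(1 + j)*(-2 + o) (U(j, o) = 8 - 2*(j + 1)*(o - 2) = 8 - 2*(1 + j)*(-2 + o))
V(S, J) = ⅔ (V(S, J) = 2 + (2 - 1*6)/3 = 2 + (2 - 6)/3 = 2 + (⅓)*(-4) = 2 - 4/3 = ⅔)
M(r, K) = -19 (M(r, K) = (12 - 2*(-3) + 4*2 - 2*2*(-3))/(-2) = (12 + 6 + 8 + 12)*(-½) = 38*(-½) = -19)
(V(3, 0) + M(6, 3))² = (⅔ - 19)² = (-55/3)² = 3025/9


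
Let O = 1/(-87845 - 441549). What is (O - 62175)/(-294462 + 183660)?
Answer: 32915071951/58657913988 ≈ 0.56114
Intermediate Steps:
O = -1/529394 (O = 1/(-529394) = -1/529394 ≈ -1.8890e-6)
(O - 62175)/(-294462 + 183660) = (-1/529394 - 62175)/(-294462 + 183660) = -32915071951/529394/(-110802) = -32915071951/529394*(-1/110802) = 32915071951/58657913988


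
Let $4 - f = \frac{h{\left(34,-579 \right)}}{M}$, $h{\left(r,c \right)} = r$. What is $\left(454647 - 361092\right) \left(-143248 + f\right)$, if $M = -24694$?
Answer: $- \frac{165464521219305}{12347} \approx -1.3401 \cdot 10^{10}$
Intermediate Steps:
$f = \frac{49405}{12347}$ ($f = 4 - \frac{34}{-24694} = 4 - 34 \left(- \frac{1}{24694}\right) = 4 - - \frac{17}{12347} = 4 + \frac{17}{12347} = \frac{49405}{12347} \approx 4.0014$)
$\left(454647 - 361092\right) \left(-143248 + f\right) = \left(454647 - 361092\right) \left(-143248 + \frac{49405}{12347}\right) = 93555 \left(- \frac{1768633651}{12347}\right) = - \frac{165464521219305}{12347}$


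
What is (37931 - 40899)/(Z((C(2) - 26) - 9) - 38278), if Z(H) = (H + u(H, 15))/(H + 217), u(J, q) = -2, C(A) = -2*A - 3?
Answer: 259700/3349347 ≈ 0.077538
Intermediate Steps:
C(A) = -3 - 2*A
Z(H) = (-2 + H)/(217 + H) (Z(H) = (H - 2)/(H + 217) = (-2 + H)/(217 + H))
(37931 - 40899)/(Z((C(2) - 26) - 9) - 38278) = (37931 - 40899)/((-2 + (((-3 - 2*2) - 26) - 9))/(217 + (((-3 - 2*2) - 26) - 9)) - 38278) = -2968/((-2 + (((-3 - 4) - 26) - 9))/(217 + (((-3 - 4) - 26) - 9)) - 38278) = -2968/((-2 + ((-7 - 26) - 9))/(217 + ((-7 - 26) - 9)) - 38278) = -2968/((-2 + (-33 - 9))/(217 + (-33 - 9)) - 38278) = -2968/((-2 - 42)/(217 - 42) - 38278) = -2968/(-44/175 - 38278) = -2968/(-6698694/175) = -2968*(-175/6698694) = 259700/3349347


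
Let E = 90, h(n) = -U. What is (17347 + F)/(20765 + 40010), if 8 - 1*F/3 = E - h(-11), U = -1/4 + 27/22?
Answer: 150463/534820 ≈ 0.28133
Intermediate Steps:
U = 43/44 (U = -1*¼ + 27*(1/22) = -¼ + 27/22 = 43/44 ≈ 0.97727)
h(n) = -43/44 (h(n) = -1*43/44 = -43/44)
F = -10953/44 (F = 24 - 3*(90 - 1*(-43/44)) = 24 - 3*(90 + 43/44) = 24 - 3*4003/44 = 24 - 12009/44 = -10953/44 ≈ -248.93)
(17347 + F)/(20765 + 40010) = (17347 - 10953/44)/(20765 + 40010) = (752315/44)/60775 = (752315/44)*(1/60775) = 150463/534820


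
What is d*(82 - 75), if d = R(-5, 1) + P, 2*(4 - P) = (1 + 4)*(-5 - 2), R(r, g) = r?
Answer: 231/2 ≈ 115.50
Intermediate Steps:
P = 43/2 (P = 4 - (1 + 4)*(-5 - 2)/2 = 4 - 5*(-7)/2 = 4 - ½*(-35) = 4 + 35/2 = 43/2 ≈ 21.500)
d = 33/2 (d = -5 + 43/2 = 33/2 ≈ 16.500)
d*(82 - 75) = 33*(82 - 75)/2 = (33/2)*7 = 231/2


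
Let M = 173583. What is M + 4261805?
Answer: 4435388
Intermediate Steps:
M + 4261805 = 173583 + 4261805 = 4435388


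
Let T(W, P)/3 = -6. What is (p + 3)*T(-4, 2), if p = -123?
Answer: 2160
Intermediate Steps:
T(W, P) = -18 (T(W, P) = 3*(-6) = -18)
(p + 3)*T(-4, 2) = (-123 + 3)*(-18) = -120*(-18) = 2160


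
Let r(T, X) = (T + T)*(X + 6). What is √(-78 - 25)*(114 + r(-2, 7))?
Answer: 62*I*√103 ≈ 629.23*I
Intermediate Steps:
r(T, X) = 2*T*(6 + X) (r(T, X) = (2*T)*(6 + X) = 2*T*(6 + X))
√(-78 - 25)*(114 + r(-2, 7)) = √(-78 - 25)*(114 + 2*(-2)*(6 + 7)) = √(-103)*(114 + 2*(-2)*13) = (I*√103)*(114 - 52) = (I*√103)*62 = 62*I*√103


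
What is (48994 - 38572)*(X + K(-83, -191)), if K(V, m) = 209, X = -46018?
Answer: -477421398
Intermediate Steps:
(48994 - 38572)*(X + K(-83, -191)) = (48994 - 38572)*(-46018 + 209) = 10422*(-45809) = -477421398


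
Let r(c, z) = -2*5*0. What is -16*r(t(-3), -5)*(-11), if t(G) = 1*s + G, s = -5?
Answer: 0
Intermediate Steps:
t(G) = -5 + G (t(G) = 1*(-5) + G = -5 + G)
r(c, z) = 0 (r(c, z) = -10*0 = 0)
-16*r(t(-3), -5)*(-11) = -16*0*(-11) = 0*(-11) = 0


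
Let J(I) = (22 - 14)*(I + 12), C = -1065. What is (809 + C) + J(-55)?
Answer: -600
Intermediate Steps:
J(I) = 96 + 8*I (J(I) = 8*(12 + I) = 96 + 8*I)
(809 + C) + J(-55) = (809 - 1065) + (96 + 8*(-55)) = -256 + (96 - 440) = -256 - 344 = -600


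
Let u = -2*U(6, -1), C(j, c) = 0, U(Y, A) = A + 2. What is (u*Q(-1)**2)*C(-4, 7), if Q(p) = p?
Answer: 0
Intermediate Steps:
U(Y, A) = 2 + A
u = -2 (u = -2*(2 - 1) = -2*1 = -2)
(u*Q(-1)**2)*C(-4, 7) = -2*(-1)**2*0 = -2*1*0 = -2*0 = 0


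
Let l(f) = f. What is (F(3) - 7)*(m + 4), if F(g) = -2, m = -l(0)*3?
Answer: -36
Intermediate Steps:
m = 0 (m = -1*0*3 = 0*3 = 0)
(F(3) - 7)*(m + 4) = (-2 - 7)*(0 + 4) = -9*4 = -36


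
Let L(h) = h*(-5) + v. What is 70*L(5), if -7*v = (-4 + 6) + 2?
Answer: -1790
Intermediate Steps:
v = -4/7 (v = -((-4 + 6) + 2)/7 = -(2 + 2)/7 = -⅐*4 = -4/7 ≈ -0.57143)
L(h) = -4/7 - 5*h (L(h) = h*(-5) - 4/7 = -5*h - 4/7 = -4/7 - 5*h)
70*L(5) = 70*(-4/7 - 5*5) = 70*(-4/7 - 25) = 70*(-179/7) = -1790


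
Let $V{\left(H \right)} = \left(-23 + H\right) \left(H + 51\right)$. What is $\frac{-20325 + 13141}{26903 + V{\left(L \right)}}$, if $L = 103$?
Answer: $- \frac{7184}{39223} \approx -0.18316$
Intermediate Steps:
$V{\left(H \right)} = \left(-23 + H\right) \left(51 + H\right)$
$\frac{-20325 + 13141}{26903 + V{\left(L \right)}} = \frac{-20325 + 13141}{26903 + \left(-1173 + 103^{2} + 28 \cdot 103\right)} = - \frac{7184}{26903 + \left(-1173 + 10609 + 2884\right)} = - \frac{7184}{26903 + 12320} = - \frac{7184}{39223}$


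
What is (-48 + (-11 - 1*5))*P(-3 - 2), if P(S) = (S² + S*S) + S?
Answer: -2880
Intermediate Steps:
P(S) = S + 2*S² (P(S) = (S² + S²) + S = 2*S² + S = S + 2*S²)
(-48 + (-11 - 1*5))*P(-3 - 2) = (-48 + (-11 - 1*5))*((-3 - 2)*(1 + 2*(-3 - 2))) = (-48 + (-11 - 5))*(-5*(1 + 2*(-5))) = (-48 - 16)*(-5*(1 - 10)) = -(-320)*(-9) = -64*45 = -2880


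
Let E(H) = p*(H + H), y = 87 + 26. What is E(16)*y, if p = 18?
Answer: 65088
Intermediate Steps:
y = 113
E(H) = 36*H (E(H) = 18*(H + H) = 18*(2*H) = 36*H)
E(16)*y = (36*16)*113 = 576*113 = 65088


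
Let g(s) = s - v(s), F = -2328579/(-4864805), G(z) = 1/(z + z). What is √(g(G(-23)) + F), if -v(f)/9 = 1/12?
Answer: √2232631505/43010 ≈ 1.0986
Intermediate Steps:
G(z) = 1/(2*z)
F = 4923/10285 (F = -2328579*(-1/4864805) = 4923/10285 ≈ 0.47866)
v(f) = -¾ (v(f) = -9/12 = -9*1/12 = -¾)
g(s) = ¾ + s (g(s) = s - 1*(-¾) = s + ¾ = ¾ + s)
√(g(G(-23)) + F) = √((¾ + (½)/(-23)) + 4923/10285) = √((¾ + (½)*(-1/23)) + 4923/10285) = √((¾ - 1/46) + 4923/10285) = √(67/92 + 4923/10285) = √(1142011/946220) = √2232631505/43010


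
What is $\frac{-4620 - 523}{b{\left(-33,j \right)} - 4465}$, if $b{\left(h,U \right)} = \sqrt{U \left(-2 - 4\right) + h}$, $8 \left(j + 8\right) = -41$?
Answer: $\frac{660820}{573703} + \frac{74 \sqrt{183}}{573703} \approx 1.1536$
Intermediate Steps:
$j = - \frac{105}{8}$ ($j = -8 + \frac{1}{8} \left(-41\right) = -8 - \frac{41}{8} = - \frac{105}{8} \approx -13.125$)
$b{\left(h,U \right)} = \sqrt{h - 6 U}$ ($b{\left(h,U \right)} = \sqrt{U \left(-6\right) + h} = \sqrt{- 6 U + h} = \sqrt{h - 6 U}$)
$\frac{-4620 - 523}{b{\left(-33,j \right)} - 4465} = \frac{-4620 - 523}{\sqrt{-33 - - \frac{315}{4}} - 4465} = - \frac{5143}{\sqrt{-33 + \frac{315}{4}} - 4465} = - \frac{5143}{\sqrt{\frac{183}{4}} - 4465} = - \frac{5143}{\frac{\sqrt{183}}{2} - 4465} = - \frac{5143}{-4465 + \frac{\sqrt{183}}{2}}$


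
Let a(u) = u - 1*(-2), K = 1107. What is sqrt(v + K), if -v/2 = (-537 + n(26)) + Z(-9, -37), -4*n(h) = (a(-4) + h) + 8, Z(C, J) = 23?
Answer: 3*sqrt(239) ≈ 46.379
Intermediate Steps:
a(u) = 2 + u (a(u) = u + 2 = 2 + u)
n(h) = -3/2 - h/4 (n(h) = -(((2 - 4) + h) + 8)/4 = -((-2 + h) + 8)/4 = -(6 + h)/4 = -3/2 - h/4)
v = 1044 (v = -2*((-537 + (-3/2 - 1/4*26)) + 23) = -2*((-537 + (-3/2 - 13/2)) + 23) = -2*((-537 - 8) + 23) = -2*(-545 + 23) = -2*(-522) = 1044)
sqrt(v + K) = sqrt(1044 + 1107) = sqrt(2151) = 3*sqrt(239)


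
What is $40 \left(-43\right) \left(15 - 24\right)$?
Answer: $15480$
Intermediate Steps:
$40 \left(-43\right) \left(15 - 24\right) = - 1720 \left(15 - 24\right) = \left(-1720\right) \left(-9\right) = 15480$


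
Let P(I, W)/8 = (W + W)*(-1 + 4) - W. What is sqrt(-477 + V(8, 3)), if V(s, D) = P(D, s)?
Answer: I*sqrt(157) ≈ 12.53*I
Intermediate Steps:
P(I, W) = 40*W (P(I, W) = 8*((W + W)*(-1 + 4) - W) = 8*((2*W)*3 - W) = 8*(6*W - W) = 8*(5*W) = 40*W)
V(s, D) = 40*s
sqrt(-477 + V(8, 3)) = sqrt(-477 + 40*8) = sqrt(-477 + 320) = sqrt(-157) = I*sqrt(157)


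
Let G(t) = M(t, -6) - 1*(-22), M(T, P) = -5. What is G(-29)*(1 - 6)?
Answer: -85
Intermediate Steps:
G(t) = 17 (G(t) = -5 - 1*(-22) = -5 + 22 = 17)
G(-29)*(1 - 6) = 17*(1 - 6) = 17*(-5) = -85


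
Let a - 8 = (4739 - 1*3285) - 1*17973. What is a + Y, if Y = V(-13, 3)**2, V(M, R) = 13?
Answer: -16342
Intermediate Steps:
a = -16511 (a = 8 + ((4739 - 1*3285) - 1*17973) = 8 + ((4739 - 3285) - 17973) = 8 + (1454 - 17973) = 8 - 16519 = -16511)
Y = 169 (Y = 13**2 = 169)
a + Y = -16511 + 169 = -16342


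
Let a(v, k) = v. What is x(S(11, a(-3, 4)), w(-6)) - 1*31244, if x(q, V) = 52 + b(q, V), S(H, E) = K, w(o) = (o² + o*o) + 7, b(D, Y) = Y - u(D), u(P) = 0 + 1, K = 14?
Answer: -31114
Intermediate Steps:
u(P) = 1
b(D, Y) = -1 + Y (b(D, Y) = Y - 1*1 = Y - 1 = -1 + Y)
w(o) = 7 + 2*o² (w(o) = (o² + o²) + 7 = 2*o² + 7 = 7 + 2*o²)
S(H, E) = 14
x(q, V) = 51 + V (x(q, V) = 52 + (-1 + V) = 51 + V)
x(S(11, a(-3, 4)), w(-6)) - 1*31244 = (51 + (7 + 2*(-6)²)) - 1*31244 = (51 + (7 + 2*36)) - 31244 = (51 + (7 + 72)) - 31244 = (51 + 79) - 31244 = 130 - 31244 = -31114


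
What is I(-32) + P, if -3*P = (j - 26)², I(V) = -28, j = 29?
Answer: -31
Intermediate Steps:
P = -3 (P = -(29 - 26)²/3 = -⅓*3² = -⅓*9 = -3)
I(-32) + P = -28 - 3 = -31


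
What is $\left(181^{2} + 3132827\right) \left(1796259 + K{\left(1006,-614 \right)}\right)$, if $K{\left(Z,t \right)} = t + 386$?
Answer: $5685494181228$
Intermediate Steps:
$K{\left(Z,t \right)} = 386 + t$
$\left(181^{2} + 3132827\right) \left(1796259 + K{\left(1006,-614 \right)}\right) = \left(181^{2} + 3132827\right) \left(1796259 + \left(386 - 614\right)\right) = \left(32761 + 3132827\right) \left(1796259 - 228\right) = 3165588 \cdot 1796031 = 5685494181228$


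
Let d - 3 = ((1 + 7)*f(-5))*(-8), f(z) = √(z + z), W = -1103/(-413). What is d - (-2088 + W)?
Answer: 862480/413 - 64*I*√10 ≈ 2088.3 - 202.39*I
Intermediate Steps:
W = 1103/413 (W = -1103*(-1/413) = 1103/413 ≈ 2.6707)
f(z) = √2*√z (f(z) = √(2*z) = √2*√z)
d = 3 - 64*I*√10 (d = 3 + ((1 + 7)*(√2*√(-5)))*(-8) = 3 + (8*(√2*(I*√5)))*(-8) = 3 + (8*(I*√10))*(-8) = 3 + (8*I*√10)*(-8) = 3 - 64*I*√10 ≈ 3.0 - 202.39*I)
d - (-2088 + W) = (3 - 64*I*√10) - (-2088 + 1103/413) = (3 - 64*I*√10) - 1*(-861241/413) = (3 - 64*I*√10) + 861241/413 = 862480/413 - 64*I*√10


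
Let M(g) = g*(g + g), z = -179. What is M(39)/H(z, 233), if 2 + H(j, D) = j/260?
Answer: -263640/233 ≈ -1131.5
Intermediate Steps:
H(j, D) = -2 + j/260
M(g) = 2*g² (M(g) = g*(2*g) = 2*g²)
M(39)/H(z, 233) = (2*39²)/(-2 + (1/260)*(-179)) = (2*1521)/(-2 - 179/260) = 3042/(-699/260) = 3042*(-260/699) = -263640/233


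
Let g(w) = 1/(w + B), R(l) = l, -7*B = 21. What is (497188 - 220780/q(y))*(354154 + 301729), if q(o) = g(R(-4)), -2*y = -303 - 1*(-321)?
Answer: 1339738098184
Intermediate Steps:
B = -3 (B = -1/7*21 = -3)
g(w) = 1/(-3 + w) (g(w) = 1/(w - 3) = 1/(-3 + w))
y = -9 (y = -(-303 - 1*(-321))/2 = -(-303 + 321)/2 = -1/2*18 = -9)
q(o) = -1/7 (q(o) = 1/(-3 - 4) = 1/(-7) = -1/7)
(497188 - 220780/q(y))*(354154 + 301729) = (497188 - 220780/(-1/7))*(354154 + 301729) = (497188 - 220780*(-7))*655883 = (497188 + 1545460)*655883 = 2042648*655883 = 1339738098184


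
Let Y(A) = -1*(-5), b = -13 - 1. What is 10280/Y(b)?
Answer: 2056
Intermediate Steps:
b = -14
Y(A) = 5
10280/Y(b) = 10280/5 = 10280*(⅕) = 2056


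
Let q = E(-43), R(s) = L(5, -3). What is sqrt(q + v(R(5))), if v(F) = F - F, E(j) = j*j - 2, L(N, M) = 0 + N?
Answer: sqrt(1847) ≈ 42.977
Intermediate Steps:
L(N, M) = N
R(s) = 5
E(j) = -2 + j**2 (E(j) = j**2 - 2 = -2 + j**2)
v(F) = 0
q = 1847 (q = -2 + (-43)**2 = -2 + 1849 = 1847)
sqrt(q + v(R(5))) = sqrt(1847 + 0) = sqrt(1847)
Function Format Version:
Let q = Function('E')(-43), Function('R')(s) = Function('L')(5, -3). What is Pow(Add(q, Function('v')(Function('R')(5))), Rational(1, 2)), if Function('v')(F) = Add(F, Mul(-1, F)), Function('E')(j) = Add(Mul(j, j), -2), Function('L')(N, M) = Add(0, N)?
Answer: Pow(1847, Rational(1, 2)) ≈ 42.977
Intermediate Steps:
Function('L')(N, M) = N
Function('R')(s) = 5
Function('E')(j) = Add(-2, Pow(j, 2)) (Function('E')(j) = Add(Pow(j, 2), -2) = Add(-2, Pow(j, 2)))
Function('v')(F) = 0
q = 1847 (q = Add(-2, Pow(-43, 2)) = Add(-2, 1849) = 1847)
Pow(Add(q, Function('v')(Function('R')(5))), Rational(1, 2)) = Pow(Add(1847, 0), Rational(1, 2)) = Pow(1847, Rational(1, 2))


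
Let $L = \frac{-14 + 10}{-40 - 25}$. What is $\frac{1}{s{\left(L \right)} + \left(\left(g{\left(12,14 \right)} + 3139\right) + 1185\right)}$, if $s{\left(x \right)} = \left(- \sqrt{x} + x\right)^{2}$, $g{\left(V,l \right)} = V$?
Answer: $\frac{19350369025}{83904464159684} + \frac{4225 \sqrt{65}}{20976116039921} \approx 0.00023063$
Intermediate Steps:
$L = \frac{4}{65}$ ($L = - \frac{4}{-65} = \left(-4\right) \left(- \frac{1}{65}\right) = \frac{4}{65} \approx 0.061538$)
$s{\left(x \right)} = \left(x - \sqrt{x}\right)^{2}$
$\frac{1}{s{\left(L \right)} + \left(\left(g{\left(12,14 \right)} + 3139\right) + 1185\right)} = \frac{1}{\left(\sqrt{\frac{4}{65}} - \frac{4}{65}\right)^{2} + \left(\left(12 + 3139\right) + 1185\right)} = \frac{1}{\left(\frac{2 \sqrt{65}}{65} - \frac{4}{65}\right)^{2} + \left(3151 + 1185\right)} = \frac{1}{\left(- \frac{4}{65} + \frac{2 \sqrt{65}}{65}\right)^{2} + 4336} = \frac{1}{4336 + \left(- \frac{4}{65} + \frac{2 \sqrt{65}}{65}\right)^{2}}$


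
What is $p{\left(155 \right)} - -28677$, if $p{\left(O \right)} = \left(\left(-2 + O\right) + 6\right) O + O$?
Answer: $53477$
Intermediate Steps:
$p{\left(O \right)} = O + O \left(4 + O\right)$ ($p{\left(O \right)} = \left(4 + O\right) O + O = O \left(4 + O\right) + O = O + O \left(4 + O\right)$)
$p{\left(155 \right)} - -28677 = 155 \left(5 + 155\right) - -28677 = 155 \cdot 160 + 28677 = 24800 + 28677 = 53477$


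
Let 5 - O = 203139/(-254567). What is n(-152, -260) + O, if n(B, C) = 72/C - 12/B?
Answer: 3521172517/628780490 ≈ 5.6000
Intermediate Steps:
n(B, C) = -12/B + 72/C
O = 1475974/254567 (O = 5 - 203139/(-254567) = 5 - 203139*(-1)/254567 = 5 - 1*(-203139/254567) = 5 + 203139/254567 = 1475974/254567 ≈ 5.7980)
n(-152, -260) + O = (-12/(-152) + 72/(-260)) + 1475974/254567 = (-12*(-1/152) + 72*(-1/260)) + 1475974/254567 = (3/38 - 18/65) + 1475974/254567 = -489/2470 + 1475974/254567 = 3521172517/628780490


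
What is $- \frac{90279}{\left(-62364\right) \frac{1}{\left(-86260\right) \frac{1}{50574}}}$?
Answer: $- \frac{216318515}{87611026} \approx -2.4691$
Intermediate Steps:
$- \frac{90279}{\left(-62364\right) \frac{1}{\left(-86260\right) \frac{1}{50574}}} = - \frac{90279}{\left(-62364\right) \frac{1}{- \frac{43130}{25287}}} = - \frac{90279}{\left(-62364\right) \left(- \frac{25287}{43130}\right)} = - \frac{90279}{\frac{788499234}{21565}} = \left(-90279\right) \frac{21565}{788499234} = - \frac{216318515}{87611026}$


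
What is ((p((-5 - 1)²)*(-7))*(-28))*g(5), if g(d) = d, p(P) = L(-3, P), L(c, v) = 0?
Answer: 0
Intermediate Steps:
p(P) = 0
((p((-5 - 1)²)*(-7))*(-28))*g(5) = ((0*(-7))*(-28))*5 = (0*(-28))*5 = 0*5 = 0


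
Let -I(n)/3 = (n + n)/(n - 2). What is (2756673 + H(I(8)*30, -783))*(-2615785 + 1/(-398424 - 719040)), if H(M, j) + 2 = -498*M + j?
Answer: -1050618576770015666/139683 ≈ -7.5215e+12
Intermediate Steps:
I(n) = -6*n/(-2 + n) (I(n) = -3*(n + n)/(n - 2) = -3*2*n/(-2 + n) = -6*n/(-2 + n))
H(M, j) = -2 + j - 498*M (H(M, j) = -2 + (-498*M + j) = -2 + (j - 498*M) = -2 + j - 498*M)
(2756673 + H(I(8)*30, -783))*(-2615785 + 1/(-398424 - 719040)) = (2756673 + (-2 - 783 - 498*(-6*8/(-2 + 8))*30))*(-2615785 + 1/(-398424 - 719040)) = (2756673 + (-2 - 783 - 498*(-6*8/6)*30))*(-2615785 + 1/(-1117464)) = (2756673 + (-2 - 783 - 498*(-6*8*1/6)*30))*(-2615785 - 1/1117464) = (2756673 + (-2 - 783 - (-3984)*30))*(-2923045569241/1117464) = (2756673 + (-2 - 783 - 498*(-240)))*(-2923045569241/1117464) = (2756673 + (-2 - 783 + 119520))*(-2923045569241/1117464) = (2756673 + 118735)*(-2923045569241/1117464) = 2875408*(-2923045569241/1117464) = -1050618576770015666/139683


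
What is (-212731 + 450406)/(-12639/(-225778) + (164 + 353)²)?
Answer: 53661786150/60347988481 ≈ 0.88921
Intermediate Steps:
(-212731 + 450406)/(-12639/(-225778) + (164 + 353)²) = 237675/(-12639*(-1/225778) + 517²) = 237675/(12639/225778 + 267289) = 237675/(60347988481/225778) = 237675*(225778/60347988481) = 53661786150/60347988481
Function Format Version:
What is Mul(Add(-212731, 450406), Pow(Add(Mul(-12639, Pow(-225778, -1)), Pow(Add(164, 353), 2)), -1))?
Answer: Rational(53661786150, 60347988481) ≈ 0.88921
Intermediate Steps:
Mul(Add(-212731, 450406), Pow(Add(Mul(-12639, Pow(-225778, -1)), Pow(Add(164, 353), 2)), -1)) = Mul(237675, Pow(Add(Mul(-12639, Rational(-1, 225778)), Pow(517, 2)), -1)) = Mul(237675, Pow(Add(Rational(12639, 225778), 267289), -1)) = Mul(237675, Pow(Rational(60347988481, 225778), -1)) = Mul(237675, Rational(225778, 60347988481)) = Rational(53661786150, 60347988481)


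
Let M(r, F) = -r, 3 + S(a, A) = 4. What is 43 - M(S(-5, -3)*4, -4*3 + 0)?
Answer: 47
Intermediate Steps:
S(a, A) = 1 (S(a, A) = -3 + 4 = 1)
43 - M(S(-5, -3)*4, -4*3 + 0) = 43 - (-1)*1*4 = 43 - (-1)*4 = 43 - 1*(-4) = 43 + 4 = 47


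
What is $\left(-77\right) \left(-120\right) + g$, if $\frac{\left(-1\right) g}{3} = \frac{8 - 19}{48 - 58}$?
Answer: $\frac{92367}{10} \approx 9236.7$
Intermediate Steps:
$g = - \frac{33}{10}$ ($g = - 3 \frac{8 - 19}{48 - 58} = - 3 \left(- \frac{11}{-10}\right) = - 3 \left(\left(-11\right) \left(- \frac{1}{10}\right)\right) = \left(-3\right) \frac{11}{10} = - \frac{33}{10} \approx -3.3$)
$\left(-77\right) \left(-120\right) + g = \left(-77\right) \left(-120\right) - \frac{33}{10} = 9240 - \frac{33}{10} = \frac{92367}{10}$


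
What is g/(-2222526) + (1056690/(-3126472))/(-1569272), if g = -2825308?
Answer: 3465442129994015303/2726086476410654496 ≈ 1.2712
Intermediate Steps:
g/(-2222526) + (1056690/(-3126472))/(-1569272) = -2825308/(-2222526) + (1056690/(-3126472))/(-1569272) = -2825308*(-1/2222526) + (1056690*(-1/3126472))*(-1/1569272) = 1412654/1111263 - 528345/1563236*(-1/1569272) = 1412654/1111263 + 528345/2453142484192 = 3465442129994015303/2726086476410654496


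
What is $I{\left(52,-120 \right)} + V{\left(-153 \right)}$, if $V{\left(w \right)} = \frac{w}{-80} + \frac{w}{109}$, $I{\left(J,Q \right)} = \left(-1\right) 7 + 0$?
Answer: $- \frac{56603}{8720} \approx -6.4912$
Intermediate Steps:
$I{\left(J,Q \right)} = -7$ ($I{\left(J,Q \right)} = -7 + 0 = -7$)
$V{\left(w \right)} = - \frac{29 w}{8720}$ ($V{\left(w \right)} = w \left(- \frac{1}{80}\right) + w \frac{1}{109} = - \frac{w}{80} + \frac{w}{109} = - \frac{29 w}{8720}$)
$I{\left(52,-120 \right)} + V{\left(-153 \right)} = -7 - - \frac{4437}{8720} = -7 + \frac{4437}{8720} = - \frac{56603}{8720}$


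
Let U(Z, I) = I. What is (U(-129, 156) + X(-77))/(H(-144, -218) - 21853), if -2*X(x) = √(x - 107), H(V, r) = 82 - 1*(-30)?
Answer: -52/7247 + I*√46/21741 ≈ -0.0071754 + 0.00031196*I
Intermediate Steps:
H(V, r) = 112 (H(V, r) = 82 + 30 = 112)
X(x) = -√(-107 + x)/2 (X(x) = -√(x - 107)/2 = -√(-107 + x)/2)
(U(-129, 156) + X(-77))/(H(-144, -218) - 21853) = (156 - √(-107 - 77)/2)/(112 - 21853) = (156 - I*√46)/(-21741) = (156 - I*√46)*(-1/21741) = -52/7247 + I*√46/21741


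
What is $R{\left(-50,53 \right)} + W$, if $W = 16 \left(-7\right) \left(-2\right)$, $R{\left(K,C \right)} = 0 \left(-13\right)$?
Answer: $224$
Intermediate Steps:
$R{\left(K,C \right)} = 0$
$W = 224$ ($W = \left(-112\right) \left(-2\right) = 224$)
$R{\left(-50,53 \right)} + W = 0 + 224 = 224$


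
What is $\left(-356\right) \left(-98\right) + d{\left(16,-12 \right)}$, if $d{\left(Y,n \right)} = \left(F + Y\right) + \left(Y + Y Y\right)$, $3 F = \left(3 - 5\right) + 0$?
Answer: $\frac{105526}{3} \approx 35175.0$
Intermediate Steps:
$F = - \frac{2}{3}$ ($F = \frac{\left(3 - 5\right) + 0}{3} = \frac{-2 + 0}{3} = \frac{1}{3} \left(-2\right) = - \frac{2}{3} \approx -0.66667$)
$d{\left(Y,n \right)} = - \frac{2}{3} + Y^{2} + 2 Y$ ($d{\left(Y,n \right)} = \left(- \frac{2}{3} + Y\right) + \left(Y + Y Y\right) = \left(- \frac{2}{3} + Y\right) + \left(Y + Y^{2}\right) = - \frac{2}{3} + Y^{2} + 2 Y$)
$\left(-356\right) \left(-98\right) + d{\left(16,-12 \right)} = \left(-356\right) \left(-98\right) + \left(- \frac{2}{3} + 16^{2} + 2 \cdot 16\right) = 34888 + \left(- \frac{2}{3} + 256 + 32\right) = 34888 + \frac{862}{3} = \frac{105526}{3}$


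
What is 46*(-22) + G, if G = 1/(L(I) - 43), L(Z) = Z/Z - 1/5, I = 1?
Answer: -213537/211 ≈ -1012.0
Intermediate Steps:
L(Z) = ⅘ (L(Z) = 1 - 1*⅕ = 1 - ⅕ = ⅘)
G = -5/211 (G = 1/(⅘ - 43) = 1/(-211/5) = -5/211 ≈ -0.023697)
46*(-22) + G = 46*(-22) - 5/211 = -1012 - 5/211 = -213537/211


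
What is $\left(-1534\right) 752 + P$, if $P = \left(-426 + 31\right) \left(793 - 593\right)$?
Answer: $-1232568$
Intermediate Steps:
$P = -79000$ ($P = \left(-395\right) 200 = -79000$)
$\left(-1534\right) 752 + P = \left(-1534\right) 752 - 79000 = -1153568 - 79000 = -1232568$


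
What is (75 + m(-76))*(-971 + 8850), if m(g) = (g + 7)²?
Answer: 38102844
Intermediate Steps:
m(g) = (7 + g)²
(75 + m(-76))*(-971 + 8850) = (75 + (7 - 76)²)*(-971 + 8850) = (75 + (-69)²)*7879 = (75 + 4761)*7879 = 4836*7879 = 38102844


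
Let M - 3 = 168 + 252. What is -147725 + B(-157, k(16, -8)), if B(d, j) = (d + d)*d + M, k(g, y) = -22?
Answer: -98004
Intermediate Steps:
M = 423 (M = 3 + (168 + 252) = 3 + 420 = 423)
B(d, j) = 423 + 2*d**2 (B(d, j) = (d + d)*d + 423 = (2*d)*d + 423 = 2*d**2 + 423 = 423 + 2*d**2)
-147725 + B(-157, k(16, -8)) = -147725 + (423 + 2*(-157)**2) = -147725 + (423 + 2*24649) = -147725 + (423 + 49298) = -147725 + 49721 = -98004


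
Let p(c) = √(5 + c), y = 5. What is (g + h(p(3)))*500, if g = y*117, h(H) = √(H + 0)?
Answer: 292500 + 500*2^(¾) ≈ 2.9334e+5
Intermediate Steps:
h(H) = √H
g = 585 (g = 5*117 = 585)
(g + h(p(3)))*500 = (585 + √(√(5 + 3)))*500 = (585 + √(√8))*500 = (585 + √(2*√2))*500 = (585 + 2^(¾))*500 = 292500 + 500*2^(¾)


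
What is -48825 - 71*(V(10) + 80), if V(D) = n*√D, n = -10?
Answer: -54505 + 710*√10 ≈ -52260.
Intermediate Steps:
V(D) = -10*√D
-48825 - 71*(V(10) + 80) = -48825 - 71*(-10*√10 + 80) = -48825 - 71*(80 - 10*√10) = -48825 + (-5680 + 710*√10) = -54505 + 710*√10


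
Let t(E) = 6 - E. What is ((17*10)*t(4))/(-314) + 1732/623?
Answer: 166014/97811 ≈ 1.6973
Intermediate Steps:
((17*10)*t(4))/(-314) + 1732/623 = ((17*10)*(6 - 1*4))/(-314) + 1732/623 = (170*(6 - 4))*(-1/314) + 1732*(1/623) = (170*2)*(-1/314) + 1732/623 = 340*(-1/314) + 1732/623 = -170/157 + 1732/623 = 166014/97811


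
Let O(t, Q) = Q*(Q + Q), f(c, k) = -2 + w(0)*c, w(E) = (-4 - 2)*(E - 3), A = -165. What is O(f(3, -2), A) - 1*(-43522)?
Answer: 97972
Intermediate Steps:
w(E) = 18 - 6*E (w(E) = -6*(-3 + E) = 18 - 6*E)
f(c, k) = -2 + 18*c (f(c, k) = -2 + (18 - 6*0)*c = -2 + (18 + 0)*c = -2 + 18*c)
O(t, Q) = 2*Q² (O(t, Q) = Q*(2*Q) = 2*Q²)
O(f(3, -2), A) - 1*(-43522) = 2*(-165)² - 1*(-43522) = 2*27225 + 43522 = 54450 + 43522 = 97972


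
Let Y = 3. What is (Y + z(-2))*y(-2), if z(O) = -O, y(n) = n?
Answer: -10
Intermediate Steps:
(Y + z(-2))*y(-2) = (3 - 1*(-2))*(-2) = (3 + 2)*(-2) = 5*(-2) = -10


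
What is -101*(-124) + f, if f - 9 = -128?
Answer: 12405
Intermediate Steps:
f = -119 (f = 9 - 128 = -119)
-101*(-124) + f = -101*(-124) - 119 = 12524 - 119 = 12405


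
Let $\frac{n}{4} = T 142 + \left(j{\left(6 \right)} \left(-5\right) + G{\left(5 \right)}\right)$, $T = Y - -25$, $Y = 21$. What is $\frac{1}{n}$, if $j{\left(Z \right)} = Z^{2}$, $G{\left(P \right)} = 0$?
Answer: $\frac{1}{25408} \approx 3.9358 \cdot 10^{-5}$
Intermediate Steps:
$T = 46$ ($T = 21 - -25 = 21 + 25 = 46$)
$n = 25408$ ($n = 4 \left(46 \cdot 142 + \left(6^{2} \left(-5\right) + 0\right)\right) = 4 \left(6532 + \left(36 \left(-5\right) + 0\right)\right) = 4 \left(6532 + \left(-180 + 0\right)\right) = 4 \left(6532 - 180\right) = 4 \cdot 6352 = 25408$)
$\frac{1}{n} = \frac{1}{25408}$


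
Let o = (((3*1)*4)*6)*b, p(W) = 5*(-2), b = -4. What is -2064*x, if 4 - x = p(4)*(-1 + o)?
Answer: 5956704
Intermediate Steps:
p(W) = -10
o = -288 (o = (((3*1)*4)*6)*(-4) = ((3*4)*6)*(-4) = (12*6)*(-4) = 72*(-4) = -288)
x = -2886 (x = 4 - (-10)*(-1 - 288) = 4 - (-10)*(-289) = 4 - 1*2890 = 4 - 2890 = -2886)
-2064*x = -2064*(-2886) = 5956704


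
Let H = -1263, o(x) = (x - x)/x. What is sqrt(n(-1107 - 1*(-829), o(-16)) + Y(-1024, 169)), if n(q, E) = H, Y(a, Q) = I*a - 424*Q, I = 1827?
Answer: I*sqrt(1943767) ≈ 1394.2*I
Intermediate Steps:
Y(a, Q) = -424*Q + 1827*a (Y(a, Q) = 1827*a - 424*Q = -424*Q + 1827*a)
o(x) = 0 (o(x) = 0/x = 0)
n(q, E) = -1263
sqrt(n(-1107 - 1*(-829), o(-16)) + Y(-1024, 169)) = sqrt(-1263 + (-424*169 + 1827*(-1024))) = sqrt(-1263 + (-71656 - 1870848)) = sqrt(-1263 - 1942504) = sqrt(-1943767) = I*sqrt(1943767)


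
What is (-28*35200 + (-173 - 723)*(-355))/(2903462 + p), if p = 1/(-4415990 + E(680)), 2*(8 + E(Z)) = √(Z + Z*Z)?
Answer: -1079866622914035517745920/4697015377365452506740107 - 19072*√115770/4697015377365452506740107 ≈ -0.22990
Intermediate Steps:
E(Z) = -8 + √(Z + Z²)/2 (E(Z) = -8 + √(Z + Z*Z)/2 = -8 + √(Z + Z²)/2)
p = 1/(-4415998 + √115770) (p = 1/(-4415990 + (-8 + √(680*(1 + 680))/2)) = 1/(-4415990 + (-8 + √(680*681)/2)) = 1/(-4415990 + (-8 + √463080/2)) = 1/(-4415990 + (-8 + (2*√115770)/2)) = 1/(-4415990 + (-8 + √115770)) = 1/(-4415998 + √115770) ≈ -2.2647e-7)
(-28*35200 + (-173 - 723)*(-355))/(2903462 + p) = (-28*35200 + (-173 - 723)*(-355))/(2903462 + (-2207999/9750519110117 - √115770/19501038220234)) = (-985600 - 896*(-355))/(28310261716496317055/9750519110117 - √115770/19501038220234) = (-985600 + 318080)/(28310261716496317055/9750519110117 - √115770/19501038220234) = -667520/(28310261716496317055/9750519110117 - √115770/19501038220234)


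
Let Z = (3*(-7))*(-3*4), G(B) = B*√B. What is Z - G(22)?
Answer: 252 - 22*√22 ≈ 148.81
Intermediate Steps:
G(B) = B^(3/2)
Z = 252 (Z = -21*(-12) = 252)
Z - G(22) = 252 - 22^(3/2) = 252 - 22*√22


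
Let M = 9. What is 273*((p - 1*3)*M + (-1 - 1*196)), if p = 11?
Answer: -34125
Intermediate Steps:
273*((p - 1*3)*M + (-1 - 1*196)) = 273*((11 - 1*3)*9 + (-1 - 1*196)) = 273*((11 - 3)*9 + (-1 - 196)) = 273*(8*9 - 197) = 273*(72 - 197) = 273*(-125) = -34125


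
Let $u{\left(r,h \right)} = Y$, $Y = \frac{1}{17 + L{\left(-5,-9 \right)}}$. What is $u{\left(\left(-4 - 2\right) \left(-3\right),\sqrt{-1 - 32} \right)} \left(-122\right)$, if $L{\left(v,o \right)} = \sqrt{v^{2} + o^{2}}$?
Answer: $- \frac{34}{3} + \frac{2 \sqrt{106}}{3} \approx -4.4696$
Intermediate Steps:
$L{\left(v,o \right)} = \sqrt{o^{2} + v^{2}}$
$Y = \frac{1}{17 + \sqrt{106}}$ ($Y = \frac{1}{17 + \sqrt{\left(-9\right)^{2} + \left(-5\right)^{2}}} = \frac{1}{17 + \sqrt{81 + 25}} = \frac{1}{17 + \sqrt{106}} \approx 0.036636$)
$u{\left(r,h \right)} = \frac{17}{183} - \frac{\sqrt{106}}{183}$
$u{\left(\left(-4 - 2\right) \left(-3\right),\sqrt{-1 - 32} \right)} \left(-122\right) = \left(\frac{17}{183} - \frac{\sqrt{106}}{183}\right) \left(-122\right) = - \frac{34}{3} + \frac{2 \sqrt{106}}{3}$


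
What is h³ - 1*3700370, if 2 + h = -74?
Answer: -4139346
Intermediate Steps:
h = -76 (h = -2 - 74 = -76)
h³ - 1*3700370 = (-76)³ - 1*3700370 = -438976 - 3700370 = -4139346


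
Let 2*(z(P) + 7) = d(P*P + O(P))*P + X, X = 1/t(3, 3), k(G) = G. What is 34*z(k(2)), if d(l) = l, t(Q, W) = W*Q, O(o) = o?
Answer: -289/9 ≈ -32.111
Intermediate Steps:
t(Q, W) = Q*W
X = 1/9 (X = 1/(3*3) = 1/9 ≈ 0.11111)
z(P) = -125/18 + P*(P + P**2)/2 (z(P) = -7 + ((P*P + P)*P + 1/9)/2 = -7 + ((P**2 + P)*P + 1/9)/2 = -7 + ((P + P**2)*P + 1/9)/2 = -7 + (P*(P + P**2) + 1/9)/2 = -7 + (1/9 + P*(P + P**2))/2 = -7 + (1/18 + P*(P + P**2)/2) = -125/18 + P*(P + P**2)/2)
34*z(k(2)) = 34*(-125/18 + (1/2)*2**2*(1 + 2)) = 34*(-125/18 + (1/2)*4*3) = 34*(-125/18 + 6) = 34*(-17/18) = -289/9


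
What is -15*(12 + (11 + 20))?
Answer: -645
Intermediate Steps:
-15*(12 + (11 + 20)) = -15*(12 + 31) = -15*43 = -645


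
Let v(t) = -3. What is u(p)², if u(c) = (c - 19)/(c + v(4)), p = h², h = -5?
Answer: 9/121 ≈ 0.074380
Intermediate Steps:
p = 25 (p = (-5)² = 25)
u(c) = (-19 + c)/(-3 + c) (u(c) = (c - 19)/(c - 3) = (-19 + c)/(-3 + c))
u(p)² = ((-19 + 25)/(-3 + 25))² = (6/22)² = ((1/22)*6)² = (3/11)² = 9/121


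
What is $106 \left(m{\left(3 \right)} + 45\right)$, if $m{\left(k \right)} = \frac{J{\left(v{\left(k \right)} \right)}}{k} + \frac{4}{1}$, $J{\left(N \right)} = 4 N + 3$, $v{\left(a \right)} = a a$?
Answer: $6572$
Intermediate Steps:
$v{\left(a \right)} = a^{2}$
$J{\left(N \right)} = 3 + 4 N$
$m{\left(k \right)} = 4 + \frac{3 + 4 k^{2}}{k}$ ($m{\left(k \right)} = \frac{3 + 4 k^{2}}{k} + \frac{4}{1} = \frac{3 + 4 k^{2}}{k} + 4 \cdot 1 = \frac{3 + 4 k^{2}}{k} + 4 = 4 + \frac{3 + 4 k^{2}}{k}$)
$106 \left(m{\left(3 \right)} + 45\right) = 106 \left(\left(4 + \frac{3}{3} + 4 \cdot 3\right) + 45\right) = 106 \left(\left(4 + 3 \cdot \frac{1}{3} + 12\right) + 45\right) = 106 \left(\left(4 + 1 + 12\right) + 45\right) = 106 \left(17 + 45\right) = 106 \cdot 62 = 6572$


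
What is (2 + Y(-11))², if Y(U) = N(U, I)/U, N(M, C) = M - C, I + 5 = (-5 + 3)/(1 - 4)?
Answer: 7396/1089 ≈ 6.7915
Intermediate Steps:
I = -13/3 (I = -5 + (-5 + 3)/(1 - 4) = -5 - 2/(-3) = -5 - 2*(-⅓) = -5 + ⅔ = -13/3 ≈ -4.3333)
Y(U) = (13/3 + U)/U (Y(U) = (U - 1*(-13/3))/U = (U + 13/3)/U = (13/3 + U)/U)
(2 + Y(-11))² = (2 + (13/3 - 11)/(-11))² = (2 - 1/11*(-20/3))² = (2 + 20/33)² = (86/33)² = 7396/1089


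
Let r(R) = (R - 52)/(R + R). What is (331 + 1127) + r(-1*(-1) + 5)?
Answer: 8725/6 ≈ 1454.2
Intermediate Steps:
r(R) = (-52 + R)/(2*R) (r(R) = (-52 + R)/((2*R)) = (-52 + R)*(1/(2*R)) = (-52 + R)/(2*R))
(331 + 1127) + r(-1*(-1) + 5) = (331 + 1127) + (-52 + (-1*(-1) + 5))/(2*(-1*(-1) + 5)) = 1458 + (-52 + (1 + 5))/(2*(1 + 5)) = 1458 + (½)*(-52 + 6)/6 = 1458 + (½)*(⅙)*(-46) = 1458 - 23/6 = 8725/6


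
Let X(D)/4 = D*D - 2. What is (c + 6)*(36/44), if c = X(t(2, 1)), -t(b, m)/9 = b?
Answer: 11646/11 ≈ 1058.7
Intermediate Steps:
t(b, m) = -9*b
X(D) = -8 + 4*D² (X(D) = 4*(D*D - 2) = 4*(D² - 2) = 4*(-2 + D²) = -8 + 4*D²)
c = 1288 (c = -8 + 4*(-9*2)² = -8 + 4*(-18)² = -8 + 4*324 = -8 + 1296 = 1288)
(c + 6)*(36/44) = (1288 + 6)*(36/44) = 1294*(36*(1/44)) = 1294*(9/11) = 11646/11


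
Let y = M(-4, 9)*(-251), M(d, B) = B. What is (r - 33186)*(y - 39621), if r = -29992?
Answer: 2645894640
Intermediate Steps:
y = -2259 (y = 9*(-251) = -2259)
(r - 33186)*(y - 39621) = (-29992 - 33186)*(-2259 - 39621) = -63178*(-41880) = 2645894640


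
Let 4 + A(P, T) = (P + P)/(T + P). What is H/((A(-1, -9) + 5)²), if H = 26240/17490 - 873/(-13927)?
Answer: 951783125/876899628 ≈ 1.0854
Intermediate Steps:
A(P, T) = -4 + 2*P/(P + T) (A(P, T) = -4 + (P + P)/(T + P) = -4 + (2*P)/(P + T) = -4 + 2*P/(P + T))
H = 38071325/24358323 (H = 26240*(1/17490) - 873*(-1/13927) = 2624/1749 + 873/13927 = 38071325/24358323 ≈ 1.5630)
H/((A(-1, -9) + 5)²) = 38071325/(24358323*((2*(-1*(-1) - 2*(-9))/(-1 - 9) + 5)²)) = 38071325/(24358323*((2*(1 + 18)/(-10) + 5)²)) = 38071325/(24358323*((2*(-⅒)*19 + 5)²)) = 38071325/(24358323*((-19/5 + 5)²)) = 38071325/(24358323*((6/5)²)) = 38071325/(24358323*(36/25)) = (38071325/24358323)*(25/36) = 951783125/876899628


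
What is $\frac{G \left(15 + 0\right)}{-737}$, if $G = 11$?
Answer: $- \frac{15}{67} \approx -0.22388$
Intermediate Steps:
$\frac{G \left(15 + 0\right)}{-737} = \frac{11 \left(15 + 0\right)}{-737} = 11 \cdot 15 \left(- \frac{1}{737}\right) = 165 \left(- \frac{1}{737}\right) = - \frac{15}{67}$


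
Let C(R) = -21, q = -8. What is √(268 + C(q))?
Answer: √247 ≈ 15.716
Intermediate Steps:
√(268 + C(q)) = √(268 - 21) = √247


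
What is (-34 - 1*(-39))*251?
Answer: 1255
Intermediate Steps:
(-34 - 1*(-39))*251 = (-34 + 39)*251 = 5*251 = 1255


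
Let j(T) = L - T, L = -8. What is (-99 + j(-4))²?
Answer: 10609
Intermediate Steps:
j(T) = -8 - T
(-99 + j(-4))² = (-99 + (-8 - 1*(-4)))² = (-99 + (-8 + 4))² = (-99 - 4)² = (-103)² = 10609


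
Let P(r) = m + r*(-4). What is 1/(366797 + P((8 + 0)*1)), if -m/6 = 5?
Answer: 1/366735 ≈ 2.7268e-6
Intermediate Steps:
m = -30 (m = -6*5 = -30)
P(r) = -30 - 4*r (P(r) = -30 + r*(-4) = -30 - 4*r)
1/(366797 + P((8 + 0)*1)) = 1/(366797 + (-30 - 4*(8 + 0))) = 1/(366797 + (-30 - 32)) = 1/(366797 - 62) = 1/366735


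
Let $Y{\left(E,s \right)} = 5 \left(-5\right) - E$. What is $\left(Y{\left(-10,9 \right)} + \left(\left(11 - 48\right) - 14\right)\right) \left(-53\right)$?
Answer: $3498$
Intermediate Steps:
$Y{\left(E,s \right)} = -25 - E$
$\left(Y{\left(-10,9 \right)} + \left(\left(11 - 48\right) - 14\right)\right) \left(-53\right) = \left(\left(-25 - -10\right) + \left(\left(11 - 48\right) - 14\right)\right) \left(-53\right) = \left(\left(-25 + 10\right) - 51\right) \left(-53\right) = \left(-15 - 51\right) \left(-53\right) = \left(-66\right) \left(-53\right) = 3498$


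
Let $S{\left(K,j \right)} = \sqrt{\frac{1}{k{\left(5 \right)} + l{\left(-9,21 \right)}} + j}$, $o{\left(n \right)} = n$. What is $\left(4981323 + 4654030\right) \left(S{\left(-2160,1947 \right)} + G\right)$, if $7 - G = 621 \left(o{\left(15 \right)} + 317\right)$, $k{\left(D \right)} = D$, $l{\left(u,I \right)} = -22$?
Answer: $-1986472551245 + \frac{9635353 \sqrt{562666}}{17} \approx -1.986 \cdot 10^{12}$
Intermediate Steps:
$G = -206165$ ($G = 7 - 621 \left(15 + 317\right) = 7 - 621 \cdot 332 = 7 - 206172 = -206165$)
$S{\left(K,j \right)} = \sqrt{- \frac{1}{17} + j}$ ($S{\left(K,j \right)} = \sqrt{\frac{1}{5 - 22} + j} = \sqrt{\frac{1}{-17} + j} = \sqrt{- \frac{1}{17} + j}$)
$\left(4981323 + 4654030\right) \left(S{\left(-2160,1947 \right)} + G\right) = \left(4981323 + 4654030\right) \left(\frac{\sqrt{-17 + 289 \cdot 1947}}{17} - 206165\right) = 9635353 \left(\frac{\sqrt{-17 + 562683}}{17} - 206165\right) = 9635353 \left(\frac{\sqrt{562666}}{17} - 206165\right) = 9635353 \left(-206165 + \frac{\sqrt{562666}}{17}\right) = -1986472551245 + \frac{9635353 \sqrt{562666}}{17}$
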